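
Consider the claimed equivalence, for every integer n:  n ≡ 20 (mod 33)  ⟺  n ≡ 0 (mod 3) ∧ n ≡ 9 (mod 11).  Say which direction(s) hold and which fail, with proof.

[⇒] This fails: n = 20 gives 20 ≡ 20 (mod 33) but 20 ≡ 2 (mod 3), so the conjunction on the right does not hold.

[⇐] This fails: n = 9 satisfies both congruences on the right (9 ≡ 0 mod 3 and 9 ≡ 9 mod 11) yet 9 ≡ 9 (mod 33), not 20.

Neither implication holds.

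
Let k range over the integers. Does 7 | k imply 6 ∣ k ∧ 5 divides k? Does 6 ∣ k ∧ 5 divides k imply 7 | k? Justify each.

[⇒] This fails: take k = 7. Certainly 7 ∣ 7, but 6 ∤ 7.

[⇐] This fails: take k = 30. Both 6 ∣ 30 and 5 ∣ 30, yet 30 is not a multiple of 7 (since 30 = 4·7 + 2), so 7 ∤ 30.

Both directions fail.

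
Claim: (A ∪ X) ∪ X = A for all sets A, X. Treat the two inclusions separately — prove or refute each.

Only the reverse inclusion holds.

Reverse inclusion. Let x ∈ A. Then either x ∈ A and x ∉ X; or x ∈ A ∩ X. In each case x ∈ (A ∪ X) ∪ X, so A ⊆ (A ∪ X) ∪ X.

Forward inclusion. This inclusion fails. Take A = ∅, X = {1}; then 1 ∈ (A ∪ X) ∪ X but 1 ∉ A.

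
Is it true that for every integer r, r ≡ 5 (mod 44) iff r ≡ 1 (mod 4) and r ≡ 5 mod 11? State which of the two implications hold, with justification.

(→) Suppose r ≡ 5 (mod 44); write r = 44j + 5. Since 4 ∣ 44, reducing mod 4 gives r ≡ 5 ≡ 1 (mod 4); since 11 ∣ 44, reducing mod 11 gives r ≡ 5 (mod 11).

(←) Conversely, if r ≡ 1 (mod 4) and r ≡ 5 (mod 11), then by the Chinese remainder theorem r ≡ 5 (mod 44). This is exactly r ≡ 5 (mod 44).

The biconditional holds.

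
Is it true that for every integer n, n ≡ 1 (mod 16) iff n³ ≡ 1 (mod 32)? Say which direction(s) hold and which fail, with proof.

[⇒] This fails: take n = 17. Then 17 ≡ 1 (mod 16), but 17³ = 4913 ≡ 17 (mod 32), not 1.

[⇐] Conversely, the residues r modulo 32 with r³ ≡ 1 (mod 32) are exactly {1}, and each is ≡ 1 (mod 16).

(⇒) fails; (⇐) holds.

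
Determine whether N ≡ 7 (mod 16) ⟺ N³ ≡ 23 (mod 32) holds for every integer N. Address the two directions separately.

Not equivalent: only (⇐) holds.

Forward direction. This fails: take N = 23. Then 23 ≡ 7 (mod 16), but 23³ = 12167 ≡ 7 (mod 32), not 23.

Converse. The residues r modulo 32 with r³ ≡ 23 (mod 32) are exactly {7}, and each is ≡ 7 (mod 16).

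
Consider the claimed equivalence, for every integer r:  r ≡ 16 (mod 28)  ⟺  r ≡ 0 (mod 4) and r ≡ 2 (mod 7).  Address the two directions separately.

Equivalent; both directions hold.

(→) Suppose r ≡ 16 (mod 28); write r = 28j + 16. Since 4 ∣ 28, reducing mod 4 gives r ≡ 16 ≡ 0 (mod 4); since 7 ∣ 28, reducing mod 7 gives r ≡ 16 ≡ 2 (mod 7).

(←) Conversely, if r ≡ 0 (mod 4) and r ≡ 2 (mod 7), then by the Chinese remainder theorem r ≡ 16 (mod 28). This is exactly r ≡ 16 (mod 28).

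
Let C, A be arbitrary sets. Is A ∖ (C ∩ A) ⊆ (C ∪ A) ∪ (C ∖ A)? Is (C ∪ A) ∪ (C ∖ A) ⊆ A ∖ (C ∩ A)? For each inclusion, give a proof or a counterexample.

The sets are not equal: only the forward inclusion holds.

Forward inclusion. Let x ∈ A ∖ (C ∩ A). Then x ∈ A and x ∉ C, from which x ∈ (C ∪ A) ∪ (C ∖ A).

Reverse inclusion. This inclusion fails. Take C = {1}, A = ∅; then 1 ∈ (C ∪ A) ∪ (C ∖ A) but 1 ∉ A ∖ (C ∩ A).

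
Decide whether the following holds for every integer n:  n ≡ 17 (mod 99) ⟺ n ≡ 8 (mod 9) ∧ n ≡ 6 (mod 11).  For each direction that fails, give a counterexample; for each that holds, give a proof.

The biconditional holds.

(⟸) If n ≡ 8 (mod 9) and n ≡ 6 (mod 11), then by the Chinese remainder theorem n ≡ 17 (mod 99). This is exactly n ≡ 17 (mod 99).

(⟹) Suppose n ≡ 17 (mod 99); write n = 99j + 17. Since 9 ∣ 99, reducing mod 9 gives n ≡ 17 ≡ 8 (mod 9); since 11 ∣ 99, reducing mod 11 gives n ≡ 17 ≡ 6 (mod 11).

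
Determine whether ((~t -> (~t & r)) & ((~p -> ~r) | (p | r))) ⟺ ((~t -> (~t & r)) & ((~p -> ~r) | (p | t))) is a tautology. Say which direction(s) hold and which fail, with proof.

[⇐] Assume the antecedent. If t is true, the consequent reduces to true regardless of the other variables. If t is false, the antecedent forces (t = F, r = T, p = T), and the consequent holds there. Either way the consequent holds.

[⇒] This fails. Under t = F, r = T, p = F, the left side is true but the right side is false.

Not equivalent: only (⇐) holds.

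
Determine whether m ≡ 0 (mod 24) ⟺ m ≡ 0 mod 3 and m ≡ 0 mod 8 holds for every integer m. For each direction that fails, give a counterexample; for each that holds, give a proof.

[⇒] Suppose m ≡ 0 (mod 24); write m = 24j + 0. Since 3 ∣ 24, reducing mod 3 gives m ≡ 0 (mod 3); since 8 ∣ 24, reducing mod 8 gives m ≡ 0 (mod 8).

[⇐] Conversely, if m ≡ 0 (mod 3) and m ≡ 0 (mod 8), then by the Chinese remainder theorem m ≡ 0 (mod 24). This is exactly m ≡ 0 (mod 24).

Both implications hold.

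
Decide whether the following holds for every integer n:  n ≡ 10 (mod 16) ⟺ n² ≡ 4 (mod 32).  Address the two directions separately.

Not equivalent: only (⇒) holds.

(⟹) Suppose n ≡ 10 (mod 16). Working modulo 32, n ∈ {10, 26}; for each such r, r² ≡ 4 (mod 32).

(⟸) This fails: take n = 2. Then 2² = 4 ≡ 4 (mod 32), yet 2 ≡ 2 (mod 16), not 10.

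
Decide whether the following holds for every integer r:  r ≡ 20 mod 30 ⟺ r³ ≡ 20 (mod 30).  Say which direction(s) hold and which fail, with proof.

Converse. Suppose r³ ≡ 20 (mod 30). The only residue r in {0, …, 29} with r³ ≡ 20 (mod 30) is r = 20, so r ≡ 20 (mod 30).

Forward direction. Suppose r ≡ 20 mod 30. Write r = 30j + 20. Then (30j + 20)³ = 27000j³ + 54000j² + 36000j + 8000 = 30(900j³ + 1800j² + 1200j + 266) + 20, so r³ ≡ 20 (mod 30).

Equivalent; both directions hold.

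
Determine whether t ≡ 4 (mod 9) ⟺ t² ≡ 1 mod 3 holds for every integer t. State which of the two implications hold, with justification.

The forward direction holds; the converse fails.

(⇒) Suppose t ≡ 4 (mod 9). Then t² ≡ 4² = 16 (mod 9), and since 3 ∣ 9, also t² ≡ 1 (mod 3).

(⇐) This fails: take t = 1. Then 1² = 1 ≡ 1 (mod 3), yet 1 ≡ 1 (mod 9), not 4.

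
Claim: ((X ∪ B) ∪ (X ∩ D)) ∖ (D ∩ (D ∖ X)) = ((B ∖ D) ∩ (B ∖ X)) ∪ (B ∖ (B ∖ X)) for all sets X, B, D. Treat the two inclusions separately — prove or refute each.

(⊆) fails; (⊇) holds.

Reverse inclusion. Let x ∈ ((B ∖ D) ∩ (B ∖ X)) ∪ (B ∖ (B ∖ X)). Then either x ∈ B and x ∉ X, D; or x ∈ X ∩ B and x ∉ D; or x ∈ X ∩ B ∩ D. In each case x ∈ ((X ∪ B) ∪ (X ∩ D)) ∖ (D ∩ (D ∖ X)), so ((B ∖ D) ∩ (B ∖ X)) ∪ (B ∖ (B ∖ X)) ⊆ ((X ∪ B) ∪ (X ∩ D)) ∖ (D ∩ (D ∖ X)).

Forward inclusion. This inclusion fails. Take X = {1}, B = ∅, D = ∅; then 1 ∈ ((X ∪ B) ∪ (X ∩ D)) ∖ (D ∩ (D ∖ X)) but 1 ∉ ((B ∖ D) ∩ (B ∖ X)) ∪ (B ∖ (B ∖ X)).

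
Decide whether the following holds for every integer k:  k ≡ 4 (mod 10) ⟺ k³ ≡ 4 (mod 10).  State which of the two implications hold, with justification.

Equivalent; both directions hold.

Converse. For the converse, argue contrapositively. If k ≢ 4 (mod 10), then k is congruent to one of 0, 1, 2, 3, 5, 6, 7, 8, 9 modulo 10, and these give k³ ≡ 0, 1, 8, 7, 5, 6, 3, 2, 9 respectively — never 4.

Forward direction. Suppose k ≡ 4 (mod 10). Write k = 10j + 4. Then (10j + 4)³ = 1000j³ + 1200j² + 480j + 64 = 10(100j³ + 120j² + 48j + 6) + 4, so k³ ≡ 4 (mod 10).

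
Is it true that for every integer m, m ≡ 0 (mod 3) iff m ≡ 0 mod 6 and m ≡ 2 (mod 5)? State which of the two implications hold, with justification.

[⇐] If m ≡ 0 (mod 6) and m ≡ 2 (mod 5), then by the Chinese remainder theorem m ≡ 12 (mod 30). Since 12 ≡ 0 (mod 3) and 3 ∣ 30, we get m ≡ 0 (mod 3).

[⇒] This fails: m = 0 gives 0 ≡ 0 (mod 3) but 0 ≡ 0 (mod 5), so the conjunction on the right does not hold.

Only the converse holds.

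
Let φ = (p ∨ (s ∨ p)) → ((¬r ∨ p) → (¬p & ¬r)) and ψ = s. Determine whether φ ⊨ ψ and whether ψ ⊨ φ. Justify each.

(⟹) This fails. Under s = F, r = F, p = F, the left side is true but the right side is false.

(⟸) This fails. Under s = T, r = F, p = T, the left side is false but the right side is true.

Both directions fail.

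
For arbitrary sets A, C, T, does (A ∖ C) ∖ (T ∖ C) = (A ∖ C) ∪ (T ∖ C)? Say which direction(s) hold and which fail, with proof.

(⟹) Let x ∈ (A ∖ C) ∖ (T ∖ C). Then x ∈ A and x ∉ C, T, from which x ∈ (A ∖ C) ∪ (T ∖ C).

(⟸) This inclusion fails. Take A = ∅, C = ∅, T = {1}; then 1 ∈ (A ∖ C) ∪ (T ∖ C) but 1 ∉ (A ∖ C) ∖ (T ∖ C).

(⊆) holds; (⊇) fails.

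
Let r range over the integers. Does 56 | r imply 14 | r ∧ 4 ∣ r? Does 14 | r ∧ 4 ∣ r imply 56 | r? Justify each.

(⟹) If 56 ∣ r, write r = 56q. Since 56 = 4·14, r = 14·(4q), so 14 ∣ r; and since 56 = 14·4, r = 4·(14q), so 4 ∣ r.

(⟸) This fails: take r = 28. Both 14 ∣ 28 and 4 ∣ 28, yet 28 is not a multiple of 56 (since 28 = 0·56 + 28), so 56 ∤ 28.

(⇒) holds; (⇐) fails.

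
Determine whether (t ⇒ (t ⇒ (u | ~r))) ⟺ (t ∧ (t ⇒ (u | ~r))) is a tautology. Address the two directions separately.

(⇒) fails; (⇐) holds.

[⇐] Assume the antecedent. If r is true, the antecedent forces (r = T, t = T, u = T), and t ⇒ (t ⇒ (u | ~r)) holds there. If r is false, t ⇒ (t ⇒ (u | ~r)) reduces to true regardless of the other variables. Either way t ⇒ (t ⇒ (u | ~r)) holds.

[⇒] This fails. Under r = F, t = F, u = F, the left side is true but the right side is false.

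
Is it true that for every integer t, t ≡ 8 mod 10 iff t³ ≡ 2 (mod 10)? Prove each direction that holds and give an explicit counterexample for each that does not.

(⟹) Suppose t ≡ 8 mod 10. Write t = 10j + 8. Then (10j + 8)³ = 1000j³ + 2400j² + 1920j + 512 = 10(100j³ + 240j² + 192j + 51) + 2, so t³ ≡ 2 (mod 10).

(⟸) Conversely, suppose t³ ≡ 2 (mod 10). The only residue r in {0, …, 9} with r³ ≡ 2 (mod 10) is r = 8, so t ≡ 8 (mod 10).

Both implications hold.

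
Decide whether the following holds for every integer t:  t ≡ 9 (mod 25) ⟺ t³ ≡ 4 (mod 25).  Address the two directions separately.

Both directions hold; the statement is true.

[⇒] Suppose t ≡ 9 (mod 25). Write t = 25j + 9. Then (25j + 9)³ = 15625j³ + 16875j² + 6075j + 729 = 25(625j³ + 675j² + 243j + 29) + 4, so t³ ≡ 4 (mod 25).

[⇐] Conversely, suppose t³ ≡ 4 (mod 25). The only residue r in {0, …, 24} with r³ ≡ 4 (mod 25) is r = 9, so t ≡ 9 (mod 25).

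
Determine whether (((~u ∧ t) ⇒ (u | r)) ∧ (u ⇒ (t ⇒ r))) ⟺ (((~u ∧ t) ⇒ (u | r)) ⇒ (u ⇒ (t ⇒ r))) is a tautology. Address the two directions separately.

(⇒) Assume the antecedent. If t is true, the antecedent forces (t = T, u = F, r = T) or (t = T, u = T, r = T), and the consequent holds there. If t is false, the consequent reduces to true regardless of the other variables. Either way the consequent holds.

(⇐) This fails. Under t = T, u = F, r = F, the left side is false but the right side is true.

(⇒) holds; (⇐) fails.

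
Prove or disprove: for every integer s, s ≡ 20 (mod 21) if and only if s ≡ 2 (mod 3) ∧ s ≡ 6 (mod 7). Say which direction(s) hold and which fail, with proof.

Forward direction. Suppose s ≡ 20 (mod 21); write s = 21j + 20. Since 3 ∣ 21, reducing mod 3 gives s ≡ 20 ≡ 2 (mod 3); since 7 ∣ 21, reducing mod 7 gives s ≡ 20 ≡ 6 (mod 7).

Converse. If s ≡ 2 (mod 3) and s ≡ 6 (mod 7), then by the Chinese remainder theorem s ≡ 20 (mod 21). This is exactly s ≡ 20 (mod 21).

Both directions hold; the statement is true.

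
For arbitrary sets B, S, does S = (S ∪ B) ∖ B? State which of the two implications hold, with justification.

(⟹) This inclusion fails. Take B = {1}, S = {1}; then 1 ∈ S but 1 ∉ (S ∪ B) ∖ B.

(⟸) Let x ∈ (S ∪ B) ∖ B. Then x ∈ S and x ∉ B, from which x ∈ S.

(⊆) fails; (⊇) holds.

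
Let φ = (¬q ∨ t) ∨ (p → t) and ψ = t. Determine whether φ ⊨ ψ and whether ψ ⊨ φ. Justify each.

Converse. Assume the antecedent. If t is true, (¬q ∨ t) ∨ (p → t) reduces to true regardless of the other variables. If t is false, the antecedent cannot hold. Either way (¬q ∨ t) ∨ (p → t) holds.

Forward direction. This fails. Under t = F, q = F, p = F, the left side is true but the right side is false.

Only the converse holds.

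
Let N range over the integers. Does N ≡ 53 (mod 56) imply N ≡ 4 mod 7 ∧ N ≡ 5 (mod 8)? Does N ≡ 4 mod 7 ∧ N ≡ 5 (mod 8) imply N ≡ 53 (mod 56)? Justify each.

(→) Suppose N ≡ 53 (mod 56); write N = 56j + 53. Since 7 ∣ 56, reducing mod 7 gives N ≡ 53 ≡ 4 (mod 7); since 8 ∣ 56, reducing mod 8 gives N ≡ 53 ≡ 5 (mod 8).

(←) Conversely, if N ≡ 4 (mod 7) and N ≡ 5 (mod 8), then by the Chinese remainder theorem N ≡ 53 (mod 56). This is exactly N ≡ 53 (mod 56).

Both directions hold; the statement is true.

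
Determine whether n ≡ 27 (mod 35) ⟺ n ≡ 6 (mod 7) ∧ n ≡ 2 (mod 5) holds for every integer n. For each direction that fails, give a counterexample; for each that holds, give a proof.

Both directions hold.

Converse. If n ≡ 6 (mod 7) and n ≡ 2 (mod 5), then by the Chinese remainder theorem n ≡ 27 (mod 35). This is exactly n ≡ 27 (mod 35).

Forward direction. Suppose n ≡ 27 (mod 35); write n = 35j + 27. Since 7 ∣ 35, reducing mod 7 gives n ≡ 27 ≡ 6 (mod 7); since 5 ∣ 35, reducing mod 5 gives n ≡ 27 ≡ 2 (mod 5).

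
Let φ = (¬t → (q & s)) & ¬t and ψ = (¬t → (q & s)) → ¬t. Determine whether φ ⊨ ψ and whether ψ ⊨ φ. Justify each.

Only the forward direction holds.

(←) This fails. Under s = F, t = F, q = F, the left side is false but the right side is true.

(→) Assume the antecedent. If s is true, the antecedent forces (s = T, t = F, q = T), and (¬t → (q & s)) → ¬t holds there. If s is false, the antecedent cannot hold. Either way (¬t → (q & s)) → ¬t holds.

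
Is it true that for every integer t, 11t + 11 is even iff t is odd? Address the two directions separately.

[⇒] Suppose 11t + 11 is even. Since 11 is odd, 11t and t have the same parity, so 11t + 11 ≡ t + 11 (mod 2). As 11 is odd, 11t + 11 is even exactly when t is odd. Thus t is odd.

[⇐] Conversely, suppose t is odd; write t = 2j + 1. Then 11t + 11 = 11·(2j + 1) + 11 = 2·11j + 22, which is even.

The biconditional holds.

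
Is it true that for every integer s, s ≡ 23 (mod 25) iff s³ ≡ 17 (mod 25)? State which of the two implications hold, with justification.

(→) Suppose s ≡ 23 (mod 25). Write s = 25j + 23. Then (25j + 23)³ = 15625j³ + 43125j² + 39675j + 12167 = 25(625j³ + 1725j² + 1587j + 486) + 17, so s³ ≡ 17 (mod 25).

(←) Conversely, suppose s³ ≡ 17 (mod 25). The only residue r in {0, …, 24} with r³ ≡ 17 (mod 25) is r = 23, so s ≡ 23 (mod 25).

The biconditional holds.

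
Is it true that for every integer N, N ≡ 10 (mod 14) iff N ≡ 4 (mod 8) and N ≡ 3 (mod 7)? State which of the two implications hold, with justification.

Not equivalent: only (⇐) holds.

Forward direction. This fails: N = 24 gives 24 ≡ 10 (mod 14) but 24 ≡ 0 (mod 8), so the conjunction on the right does not hold.

Converse. If N ≡ 4 (mod 8) and N ≡ 3 (mod 7), then by the Chinese remainder theorem N ≡ 52 (mod 56). Since 52 ≡ 10 (mod 14) and 14 ∣ 56, we get N ≡ 10 (mod 14).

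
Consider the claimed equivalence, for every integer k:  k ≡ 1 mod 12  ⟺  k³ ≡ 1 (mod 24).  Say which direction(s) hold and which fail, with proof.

(⟹) This fails: take k = 13. Then 13 ≡ 1 (mod 12), but 13³ = 2197 ≡ 13 (mod 24), not 1.

(⟸) Conversely, the residues r modulo 24 with r³ ≡ 1 (mod 24) are exactly {1}, and each is ≡ 1 (mod 12).

(⇒) fails; (⇐) holds.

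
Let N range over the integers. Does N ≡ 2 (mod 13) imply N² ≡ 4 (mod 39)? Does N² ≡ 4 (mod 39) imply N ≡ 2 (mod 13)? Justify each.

Neither direction holds.

(→) This fails: take N = 15. Then 15 ≡ 2 (mod 13), but 15² = 225 ≡ 30 (mod 39), not 4.

(←) This fails: take N = 11. Then 11² = 121 ≡ 4 (mod 39), yet 11 ≡ 11 (mod 13), not 2.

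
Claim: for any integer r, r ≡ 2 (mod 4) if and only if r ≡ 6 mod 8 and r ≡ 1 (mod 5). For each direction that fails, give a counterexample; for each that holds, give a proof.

Only the reverse direction holds.

(⟹) This fails: r = 2 gives 2 ≡ 2 (mod 4) but 2 ≡ 2 (mod 8), so the conjunction on the right does not hold.

(⟸) Conversely, if r ≡ 6 (mod 8) and r ≡ 1 (mod 5), then by the Chinese remainder theorem r ≡ 6 (mod 40). Since 6 ≡ 2 (mod 4) and 4 ∣ 40, we get r ≡ 2 (mod 4).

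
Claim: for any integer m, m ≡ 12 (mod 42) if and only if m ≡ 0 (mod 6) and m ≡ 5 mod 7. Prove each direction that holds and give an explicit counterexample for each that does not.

(⟹) Suppose m ≡ 12 (mod 42); write m = 42j + 12. Since 6 ∣ 42, reducing mod 6 gives m ≡ 12 ≡ 0 (mod 6); since 7 ∣ 42, reducing mod 7 gives m ≡ 12 ≡ 5 (mod 7).

(⟸) Conversely, if m ≡ 0 (mod 6) and m ≡ 5 (mod 7), then by the Chinese remainder theorem m ≡ 12 (mod 42). This is exactly m ≡ 12 (mod 42).

Equivalent; both directions hold.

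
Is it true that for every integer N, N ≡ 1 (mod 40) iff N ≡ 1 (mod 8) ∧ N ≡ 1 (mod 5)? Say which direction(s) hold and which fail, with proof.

Both directions hold.

Forward direction. Suppose N ≡ 1 (mod 40); write N = 40j + 1. Since 8 ∣ 40, reducing mod 8 gives N ≡ 1 (mod 8); since 5 ∣ 40, reducing mod 5 gives N ≡ 1 (mod 5).

Converse. If N ≡ 1 (mod 8) and N ≡ 1 (mod 5), then by the Chinese remainder theorem N ≡ 1 (mod 40). This is exactly N ≡ 1 (mod 40).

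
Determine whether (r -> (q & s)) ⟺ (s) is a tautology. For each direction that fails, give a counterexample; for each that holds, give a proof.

(⟹) This fails. Under s = F, q = F, r = F, the left side is true but the right side is false.

(⟸) This fails. Under s = T, q = F, r = T, the left side is false but the right side is true.

(⇒) fails and (⇐) fails.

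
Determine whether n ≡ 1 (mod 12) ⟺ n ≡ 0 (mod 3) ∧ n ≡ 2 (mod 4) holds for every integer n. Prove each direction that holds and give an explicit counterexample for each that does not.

(→) This fails: n = 1 gives 1 ≡ 1 (mod 12) but 1 ≡ 1 (mod 3), so the conjunction on the right does not hold.

(←) This fails: n = 6 satisfies both congruences on the right (6 ≡ 0 mod 3 and 6 ≡ 2 mod 4) yet 6 ≡ 6 (mod 12), not 1.

Neither direction holds.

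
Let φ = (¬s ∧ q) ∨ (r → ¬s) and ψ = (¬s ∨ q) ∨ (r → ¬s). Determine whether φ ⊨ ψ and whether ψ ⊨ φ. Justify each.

Only the forward direction holds.

(⇒) Assume the antecedent. If s is true, the antecedent forces (s = T, r = F, q = F) or (s = T, r = F, q = T), and (¬s ∨ q) ∨ (r → ¬s) holds there. If s is false, (¬s ∨ q) ∨ (r → ¬s) reduces to true regardless of the other variables. Either way (¬s ∨ q) ∨ (r → ¬s) holds.

(⇐) This fails. Under s = T, r = T, q = T, the left side is false but the right side is true.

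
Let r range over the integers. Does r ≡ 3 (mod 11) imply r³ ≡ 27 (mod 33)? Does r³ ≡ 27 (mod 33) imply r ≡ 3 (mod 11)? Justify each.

Converse. The residues r modulo 33 with r³ ≡ 27 (mod 33) are exactly {3}, and each is ≡ 3 (mod 11).

Forward direction. This fails: take r = 14. Then 14 ≡ 3 (mod 11), but 14³ = 2744 ≡ 5 (mod 33), not 27.

(⇒) fails; (⇐) holds.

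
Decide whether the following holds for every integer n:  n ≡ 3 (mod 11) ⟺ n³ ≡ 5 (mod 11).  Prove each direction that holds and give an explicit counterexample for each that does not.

The biconditional holds.

Forward direction. Suppose n ≡ 3 (mod 11). Write n = 11j + 3. Then (11j + 3)³ = 1331j³ + 1089j² + 297j + 27 = 11(121j³ + 99j² + 27j + 2) + 5, so n³ ≡ 5 (mod 11).

Converse. Suppose n³ ≡ 5 (mod 11). The only residue r in {0, …, 10} with r³ ≡ 5 (mod 11) is r = 3, so n ≡ 3 (mod 11).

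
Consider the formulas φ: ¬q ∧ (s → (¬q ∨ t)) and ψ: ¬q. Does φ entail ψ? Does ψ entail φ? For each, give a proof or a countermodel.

Both directions hold.

(→) Assume the antecedent. If s is true, the antecedent forces (s = T, t = F, q = F) or (s = T, t = T, q = F), and ¬q holds there. If s is false, the antecedent forces (s = F, t = F, q = F) or (s = F, t = T, q = F), and ¬q holds there. Either way ¬q holds.

(←) Assume the antecedent. If s is true, the antecedent forces (s = T, t = F, q = F) or (s = T, t = T, q = F), and ¬q ∧ (s → (¬q ∨ t)) holds there. If s is false, the antecedent forces (s = F, t = F, q = F) or (s = F, t = T, q = F), and ¬q ∧ (s → (¬q ∨ t)) holds there. Either way ¬q ∧ (s → (¬q ∨ t)) holds.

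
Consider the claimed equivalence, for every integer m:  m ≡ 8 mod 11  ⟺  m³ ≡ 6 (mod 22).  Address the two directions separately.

[⇐] The residues r modulo 22 with r³ ≡ 6 (mod 22) are exactly {8}, and each is ≡ 8 (mod 11).

[⇒] This fails: take m = 19. Then 19 ≡ 8 (mod 11), but 19³ = 6859 ≡ 17 (mod 22), not 6.

Only the converse holds.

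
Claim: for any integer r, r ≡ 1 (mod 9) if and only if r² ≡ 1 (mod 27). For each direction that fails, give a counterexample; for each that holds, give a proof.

(⇒) fails and (⇐) fails.

[⇒] This fails: take r = 10. Then 10 ≡ 1 (mod 9), but 10² = 100 ≡ 19 (mod 27), not 1.

[⇐] This fails: take r = 26. Then 26² = 676 ≡ 1 (mod 27), yet 26 ≡ 8 (mod 9), not 1.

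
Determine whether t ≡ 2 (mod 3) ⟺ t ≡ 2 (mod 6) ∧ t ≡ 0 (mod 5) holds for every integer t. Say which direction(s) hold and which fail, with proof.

(→) This fails: t = 2 gives 2 ≡ 2 (mod 3) but 2 ≡ 2 (mod 5), so the conjunction on the right does not hold.

(←) Conversely, if t ≡ 2 (mod 6) and t ≡ 0 (mod 5), then by the Chinese remainder theorem t ≡ 20 (mod 30). Since 20 ≡ 2 (mod 3) and 3 ∣ 30, we get t ≡ 2 (mod 3).

The forward direction fails; the converse holds.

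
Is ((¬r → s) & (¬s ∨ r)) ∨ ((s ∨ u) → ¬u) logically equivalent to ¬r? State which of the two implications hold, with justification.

Neither direction holds.

[⇒] This fails. Under s = F, r = T, u = F, the left side is true but the right side is false.

[⇐] This fails. Under s = F, r = F, u = T, the left side is false but the right side is true.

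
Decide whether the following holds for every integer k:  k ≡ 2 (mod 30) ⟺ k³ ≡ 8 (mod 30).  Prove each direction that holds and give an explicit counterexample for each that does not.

[⇒] Suppose k ≡ 2 (mod 30). Write k = 30j + 2. Then (30j + 2)³ = 27000j³ + 5400j² + 360j + 8 = 30(900j³ + 180j² + 12j) + 8, so k³ ≡ 8 (mod 30).

[⇐] Conversely, suppose k³ ≡ 8 (mod 30). The only residue r in {0, …, 29} with r³ ≡ 8 (mod 30) is r = 2, so k ≡ 2 (mod 30).

Both directions hold.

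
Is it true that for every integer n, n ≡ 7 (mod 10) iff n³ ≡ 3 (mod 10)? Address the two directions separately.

Equivalent; both directions hold.

Forward direction. Suppose n ≡ 7 (mod 10). Write n = 10j + 7. Then (10j + 7)³ = 1000j³ + 2100j² + 1470j + 343 = 10(100j³ + 210j² + 147j + 34) + 3, so n³ ≡ 3 (mod 10).

Converse. Suppose n³ ≡ 3 (mod 10). The only residue r in {0, …, 9} with r³ ≡ 3 (mod 10) is r = 7, so n ≡ 7 (mod 10).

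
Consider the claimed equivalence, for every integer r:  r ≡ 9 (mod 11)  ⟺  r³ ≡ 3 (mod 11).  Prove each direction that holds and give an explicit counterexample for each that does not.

(→) Suppose r ≡ 9 (mod 11). Write r = 11j + 9. Then (11j + 9)³ = 1331j³ + 3267j² + 2673j + 729 = 11(121j³ + 297j² + 243j + 66) + 3, so r³ ≡ 3 (mod 11).

(←) For the converse, argue contrapositively. If r ≢ 9 (mod 11), then r is congruent to one of 0, 1, 2, 3, 4, 5, 6, 7, 8, 10 modulo 11, and these give r³ ≡ 0, 1, 8, 5, 9, 4, 7, 2, 6, 10 respectively — never 3.

The biconditional holds.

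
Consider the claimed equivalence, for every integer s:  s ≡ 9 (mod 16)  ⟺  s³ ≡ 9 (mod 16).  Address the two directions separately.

Both implications hold.

(⟹) Suppose s ≡ 9 (mod 16). Write s = 16j + 9. Then (16j + 9)³ = 4096j³ + 6912j² + 3888j + 729 = 16(256j³ + 432j² + 243j + 45) + 9, so s³ ≡ 9 (mod 16).

(⟸) Conversely, suppose s³ ≡ 9 (mod 16). The only residue r in {0, …, 15} with r³ ≡ 9 (mod 16) is r = 9, so s ≡ 9 (mod 16).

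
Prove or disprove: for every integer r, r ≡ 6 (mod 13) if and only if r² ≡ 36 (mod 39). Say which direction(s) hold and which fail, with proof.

Forward direction. This fails: take r = 19. Then 19 ≡ 6 (mod 13), but 19² = 361 ≡ 10 (mod 39), not 36.

Converse. This fails: take r = 33. Then 33² = 1089 ≡ 36 (mod 39), yet 33 ≡ 7 (mod 13), not 6.

Both directions fail.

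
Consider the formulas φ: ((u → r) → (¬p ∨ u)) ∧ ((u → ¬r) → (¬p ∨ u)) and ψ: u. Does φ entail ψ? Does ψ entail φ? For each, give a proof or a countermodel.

(⇒) This fails. Under p = F, u = F, r = F, the left side is true but the right side is false.

(⇐) Assume the antecedent. If p is true, the antecedent forces (p = T, u = T, r = F) or (p = T, u = T, r = T), and the consequent holds there. If p is false, the consequent reduces to true regardless of the other variables. Either way the consequent holds.

Only the converse holds.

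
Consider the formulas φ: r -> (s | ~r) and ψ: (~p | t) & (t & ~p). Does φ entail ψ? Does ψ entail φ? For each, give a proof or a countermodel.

Neither direction holds.

(⟹) This fails. Under p = F, s = F, r = F, t = F, the left side is true but the right side is false.

(⟸) This fails. Under p = F, s = F, r = T, t = T, the left side is false but the right side is true.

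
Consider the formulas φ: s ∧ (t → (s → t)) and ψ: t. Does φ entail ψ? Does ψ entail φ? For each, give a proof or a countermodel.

Forward direction. This fails. Under s = T, t = F, the left side is true but the right side is false.

Converse. This fails. Under s = F, t = T, the left side is false but the right side is true.

Neither implication holds.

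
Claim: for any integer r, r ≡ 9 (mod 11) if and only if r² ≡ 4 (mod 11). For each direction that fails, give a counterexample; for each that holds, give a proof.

Not equivalent: only (⇒) holds.

(⇐) This fails: take r = 2. Then 2² = 4 ≡ 4 (mod 11), yet 2 ≡ 2 (mod 11), not 9.

(⇒) Suppose r ≡ 9 (mod 11). Write r = 11j + 9. Then (11j + 9)² = 121j² + 198j + 81 = 11(11j² + 18j + 7) + 4, so r² ≡ 4 (mod 11).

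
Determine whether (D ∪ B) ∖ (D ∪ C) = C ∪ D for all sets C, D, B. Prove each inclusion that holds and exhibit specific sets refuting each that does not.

(⟹) This inclusion fails. Take C = ∅, D = ∅, B = {1}; then 1 ∈ (D ∪ B) ∖ (D ∪ C) but 1 ∉ C ∪ D.

(⟸) This inclusion fails. Take C = {1}, D = ∅, B = ∅; then 1 ∈ C ∪ D but 1 ∉ (D ∪ B) ∖ (D ∪ C).

(⊆) fails and (⊇) fails.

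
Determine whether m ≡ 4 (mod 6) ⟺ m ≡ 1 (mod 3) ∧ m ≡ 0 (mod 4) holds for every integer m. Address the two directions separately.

Only the reverse direction holds.

(⟹) This fails: m = 10 gives 10 ≡ 4 (mod 6) but 10 ≡ 2 (mod 4), so the conjunction on the right does not hold.

(⟸) Conversely, if m ≡ 1 (mod 3) and m ≡ 0 (mod 4), then by the Chinese remainder theorem m ≡ 4 (mod 12). Since 4 ≡ 4 (mod 6) and 6 ∣ 12, we get m ≡ 4 (mod 6).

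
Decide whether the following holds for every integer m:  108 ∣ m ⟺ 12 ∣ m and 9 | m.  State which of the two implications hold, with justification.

Only the forward direction holds.

(→) If 108 ∣ m, write m = 108q. Since 108 = 9·12, m = 12·(9q), so 12 ∣ m; and since 108 = 12·9, m = 9·(12q), so 9 ∣ m.

(←) This fails: take m = 36. Both 12 ∣ 36 and 9 ∣ 36, yet 36 is not a multiple of 108 (since 36 = 0·108 + 36), so 108 ∤ 36.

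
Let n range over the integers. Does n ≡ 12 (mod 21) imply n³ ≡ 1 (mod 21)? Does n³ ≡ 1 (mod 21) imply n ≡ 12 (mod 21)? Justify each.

Both directions fail.

(⇒) This fails: take n = 12. Then 12 ≡ 12 (mod 21), but 12³ = 1728 ≡ 6 (mod 21), not 1.

(⇐) This fails: take n = 1. Then 1³ = 1 ≡ 1 (mod 21), yet 1 ≡ 1 (mod 21), not 12.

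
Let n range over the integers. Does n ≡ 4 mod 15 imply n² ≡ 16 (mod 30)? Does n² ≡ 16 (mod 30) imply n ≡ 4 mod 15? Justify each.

(⇒) This fails: take n = 19. Then 19 ≡ 4 (mod 15), but 19² = 361 ≡ 1 (mod 30), not 16.

(⇐) This fails: take n = 14. Then 14² = 196 ≡ 16 (mod 30), yet 14 ≡ 14 (mod 15), not 4.

Neither direction holds.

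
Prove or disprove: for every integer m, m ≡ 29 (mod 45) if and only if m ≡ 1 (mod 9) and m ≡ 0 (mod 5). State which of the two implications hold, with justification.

(⇒) This fails: m = 29 gives 29 ≡ 29 (mod 45) but 29 ≡ 2 (mod 9), so the conjunction on the right does not hold.

(⇐) This fails: m = 10 satisfies both congruences on the right (10 ≡ 1 mod 9 and 10 ≡ 0 mod 5) yet 10 ≡ 10 (mod 45), not 29.

Neither direction holds.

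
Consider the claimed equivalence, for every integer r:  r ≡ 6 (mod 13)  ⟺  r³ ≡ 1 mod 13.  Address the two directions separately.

(⟹) This fails: take r = 6. Then 6 ≡ 6 (mod 13), but 6³ = 216 ≡ 8 (mod 13), not 1.

(⟸) This fails: take r = 1. Then 1³ = 1 ≡ 1 (mod 13), yet 1 ≡ 1 (mod 13), not 6.

(⇒) fails and (⇐) fails.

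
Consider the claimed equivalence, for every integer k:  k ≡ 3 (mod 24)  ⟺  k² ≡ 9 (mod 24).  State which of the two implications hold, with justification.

(→) Suppose k ≡ 3 (mod 24). Write k = 24j + 3. Then (24j + 3)² = 576j² + 144j + 9 = 24(24j² + 6j) + 9, so k² ≡ 9 (mod 24).

(←) This fails: take k = 9. Then 9² = 81 ≡ 9 (mod 24), yet 9 ≡ 9 (mod 24), not 3.

The forward direction holds; the converse fails.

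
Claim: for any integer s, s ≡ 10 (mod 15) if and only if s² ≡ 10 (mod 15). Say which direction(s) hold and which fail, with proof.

(⟹) Suppose s ≡ 10 (mod 15). Write s = 15j + 10. Then (15j + 10)² = 225j² + 300j + 100 = 15(15j² + 20j + 6) + 10, so s² ≡ 10 (mod 15).

(⟸) This fails: take s = 5. Then 5² = 25 ≡ 10 (mod 15), yet 5 ≡ 5 (mod 15), not 10.

Only the forward direction holds.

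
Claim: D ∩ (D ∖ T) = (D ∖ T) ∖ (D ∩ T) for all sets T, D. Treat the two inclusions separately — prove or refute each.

(⟸) Let x ∈ (D ∖ T) ∖ (D ∩ T). Then x ∈ D and x ∉ T, from which x ∈ D ∩ (D ∖ T).

(⟹) Let x ∈ D ∩ (D ∖ T). Then x ∈ D and x ∉ T, from which x ∈ (D ∖ T) ∖ (D ∩ T).

Both inclusions hold; the sets are equal.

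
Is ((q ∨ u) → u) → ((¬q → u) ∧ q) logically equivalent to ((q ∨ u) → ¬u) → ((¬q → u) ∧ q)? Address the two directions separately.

The forward direction holds; the converse fails.

[⇐] This fails. Under u = T, q = F, the left side is false but the right side is true.

[⇒] Assume the antecedent. If u is true, the consequent reduces to true regardless of the other variables. If u is false, the antecedent forces (u = F, q = T), and the consequent holds there. Either way the consequent holds.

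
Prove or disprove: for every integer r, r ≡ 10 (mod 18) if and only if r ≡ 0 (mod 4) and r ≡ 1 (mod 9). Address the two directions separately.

Forward direction. This fails: r = 10 gives 10 ≡ 10 (mod 18) but 10 ≡ 2 (mod 4), so the conjunction on the right does not hold.

Converse. If r ≡ 0 (mod 4) and r ≡ 1 (mod 9), then by the Chinese remainder theorem r ≡ 28 (mod 36). Since 28 ≡ 10 (mod 18) and 18 ∣ 36, we get r ≡ 10 (mod 18).

Only the reverse direction holds.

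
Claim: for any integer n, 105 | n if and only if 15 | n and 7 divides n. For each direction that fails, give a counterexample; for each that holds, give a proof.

Equivalent; both directions hold.

[⇐] Suppose 15 ∣ n and 7 ∣ n. Any common multiple of 15 and 7 is a multiple of their lcm; here gcd(15, 7) = 1, so lcm(15, 7) = 15·7 = 105, so 105 ∣ n.

[⇒] If 105 ∣ n, write n = 105q. Since 105 = 7·15, n = 15·(7q), so 15 ∣ n; and since 105 = 15·7, n = 7·(15q), so 7 ∣ n.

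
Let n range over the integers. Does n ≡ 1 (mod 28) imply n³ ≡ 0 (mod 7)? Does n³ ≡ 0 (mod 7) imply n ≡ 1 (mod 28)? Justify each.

(⇒) fails and (⇐) fails.

(⇒) This fails: take n = 1. Then 1 ≡ 1 (mod 28), but 1³ = 1 ≡ 1 (mod 7), not 0.

(⇐) This fails: take n = 0. Then 0³ = 0 ≡ 0 (mod 7), yet 0 ≡ 0 (mod 28), not 1.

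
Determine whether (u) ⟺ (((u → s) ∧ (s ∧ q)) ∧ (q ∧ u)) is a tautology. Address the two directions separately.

Not equivalent: only (⇐) holds.

(⟹) This fails. Under q = F, s = F, u = T, the left side is true but the right side is false.

(⟸) Assume the antecedent. If q is true, the antecedent forces (q = T, s = T, u = T), and u holds there. If q is false, the antecedent cannot hold. Either way u holds.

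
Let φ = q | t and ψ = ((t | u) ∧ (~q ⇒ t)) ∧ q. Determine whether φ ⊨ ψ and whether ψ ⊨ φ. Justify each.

Forward direction. This fails. Under t = T, q = F, u = F, the left side is true but the right side is false.

Converse. Assume the antecedent. If t is true, q | t reduces to true regardless of the other variables. If t is false, the antecedent forces (t = F, q = T, u = T), and q | t holds there. Either way q | t holds.

(⇒) fails; (⇐) holds.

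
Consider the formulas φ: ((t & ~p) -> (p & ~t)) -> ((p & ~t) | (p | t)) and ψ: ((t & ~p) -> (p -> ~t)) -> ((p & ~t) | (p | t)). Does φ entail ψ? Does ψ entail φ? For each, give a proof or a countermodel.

Converse. Assume the antecedent. If p is true, the consequent reduces to true regardless of the other variables. If p is false, the antecedent forces (p = F, t = T), and the consequent holds there. Either way the consequent holds.

Forward direction. Assume the antecedent. If p is true, the consequent reduces to true regardless of the other variables. If p is false, the antecedent forces (p = F, t = T), and the consequent holds there. Either way the consequent holds.

Both directions hold.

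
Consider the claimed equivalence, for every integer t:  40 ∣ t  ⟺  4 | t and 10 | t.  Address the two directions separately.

Only the forward implication holds.

[⇒] If 40 ∣ t, write t = 40q. Since 40 = 10·4, t = 4·(10q), so 4 ∣ t; and since 40 = 4·10, t = 10·(4q), so 10 ∣ t.

[⇐] This fails: take t = 20. Both 4 ∣ 20 and 10 ∣ 20, yet 20 is not a multiple of 40 (since 20 = 0·40 + 20), so 40 ∤ 20.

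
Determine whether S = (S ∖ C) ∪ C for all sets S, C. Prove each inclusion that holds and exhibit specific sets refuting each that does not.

(⊆) Let x ∈ S. Then either x ∈ S and x ∉ C; or x ∈ S ∩ C. In each case x ∈ (S ∖ C) ∪ C, so S ⊆ (S ∖ C) ∪ C.

(⊇) This inclusion fails. Take S = ∅, C = {1}; then 1 ∈ (S ∖ C) ∪ C but 1 ∉ S.

Only the forward inclusion holds.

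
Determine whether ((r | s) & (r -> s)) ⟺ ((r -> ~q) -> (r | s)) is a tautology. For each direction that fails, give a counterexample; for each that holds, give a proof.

[⇒] Assume the antecedent. If r is true, (r -> ~q) -> (r | s) reduces to true regardless of the other variables. If r is false, the antecedent forces (r = F, s = T, q = F) or (r = F, s = T, q = T), and (r -> ~q) -> (r | s) holds there. Either way (r -> ~q) -> (r | s) holds.

[⇐] This fails. Under r = T, s = F, q = F, the left side is false but the right side is true.

Only the forward direction holds.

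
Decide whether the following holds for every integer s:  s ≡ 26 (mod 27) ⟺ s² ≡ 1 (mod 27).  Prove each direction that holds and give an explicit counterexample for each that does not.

(←) This fails: take s = 1. Then 1² = 1 ≡ 1 (mod 27), yet 1 ≡ 1 (mod 27), not 26.

(→) Suppose s ≡ 26 (mod 27). Write s = 27j + 26. Then (27j + 26)² = 729j² + 1404j + 676 = 27(27j² + 52j + 25) + 1, so s² ≡ 1 (mod 27).

Only the forward implication holds.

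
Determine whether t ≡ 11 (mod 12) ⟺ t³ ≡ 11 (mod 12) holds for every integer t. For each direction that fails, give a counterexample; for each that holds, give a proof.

Both implications hold.

[⇒] Suppose t ≡ 11 (mod 12). Write t = 12j + 11. Then (12j + 11)³ = 1728j³ + 4752j² + 4356j + 1331 = 12(144j³ + 396j² + 363j + 110) + 11, so t³ ≡ 11 (mod 12).

[⇐] For the converse, argue contrapositively. If t ≢ 11 (mod 12), then t is congruent to one of 0, 1, 2, 3, 4, 5, 6, 7, 8, 9, 10 modulo 12, and these give t³ ≡ 0, 1, 8, 3, 4, 5, 0, 7, 8, 9, 4 respectively — never 11.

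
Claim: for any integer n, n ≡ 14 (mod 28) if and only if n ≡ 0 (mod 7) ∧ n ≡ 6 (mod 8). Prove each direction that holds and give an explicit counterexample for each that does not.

[⇐] If n ≡ 0 (mod 7) and n ≡ 6 (mod 8), then by the Chinese remainder theorem n ≡ 14 (mod 56). Since 14 ≡ 14 (mod 28) and 28 ∣ 56, we get n ≡ 14 (mod 28).

[⇒] This fails: n = 42 gives 42 ≡ 14 (mod 28) but 42 ≡ 2 (mod 8), so the conjunction on the right does not hold.

Not equivalent: only (⇐) holds.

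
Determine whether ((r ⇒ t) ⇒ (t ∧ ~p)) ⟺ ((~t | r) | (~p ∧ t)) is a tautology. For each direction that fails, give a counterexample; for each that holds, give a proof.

The forward direction holds; the converse fails.

(⟹) Assume the antecedent. If t is true, the antecedent forces (t = T, p = F, r = F) or (t = T, p = F, r = T), and (~t | r) | (~p ∧ t) holds there. If t is false, (~t | r) | (~p ∧ t) reduces to true regardless of the other variables. Either way (~t | r) | (~p ∧ t) holds.

(⟸) This fails. Under t = F, p = F, r = F, the left side is false but the right side is true.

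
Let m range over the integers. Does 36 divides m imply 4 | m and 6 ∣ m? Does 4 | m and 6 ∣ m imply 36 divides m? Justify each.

(⇒) holds; (⇐) fails.

(⟸) This fails: take m = 12. Both 4 ∣ 12 and 6 ∣ 12, yet 12 is not a multiple of 36 (since 12 = 0·36 + 12), so 36 ∤ 12.

(⟹) If 36 ∣ m, write m = 36q. Since 36 = 9·4, m = 4·(9q), so 4 ∣ m; and since 36 = 6·6, m = 6·(6q), so 6 ∣ m.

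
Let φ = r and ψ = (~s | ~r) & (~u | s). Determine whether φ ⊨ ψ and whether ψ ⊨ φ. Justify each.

[⇒] This fails. Under u = T, r = T, s = F, the left side is true but the right side is false.

[⇐] This fails. Under u = F, r = F, s = F, the left side is false but the right side is true.

Neither implication holds.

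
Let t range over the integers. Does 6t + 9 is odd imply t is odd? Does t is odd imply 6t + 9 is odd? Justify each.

Only the converse holds.

[⇒] This fails: take t = 2. Then 6t + 9 = 21, which is odd, yet t = 2 is even, not odd.

[⇐] Suppose t is odd. Since 6 is even, 6t is even for every t, so 6t + 9 has the same parity as 9, which is odd. Hence 6t + 9 is odd.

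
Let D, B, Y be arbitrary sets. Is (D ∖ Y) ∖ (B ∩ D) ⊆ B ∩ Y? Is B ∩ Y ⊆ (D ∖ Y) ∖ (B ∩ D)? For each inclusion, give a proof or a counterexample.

(⊆) This inclusion fails. Take D = {1}, B = ∅, Y = ∅; then 1 ∈ (D ∖ Y) ∖ (B ∩ D) but 1 ∉ B ∩ Y.

(⊇) This inclusion fails. Take D = ∅, B = {1}, Y = {1}; then 1 ∈ B ∩ Y but 1 ∉ (D ∖ Y) ∖ (B ∩ D).

Neither inclusion holds.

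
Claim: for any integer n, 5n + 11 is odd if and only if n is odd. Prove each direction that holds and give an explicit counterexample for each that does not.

(⇒) fails and (⇐) fails.

(⟹) This fails: n = 6 gives 5n + 11 = 41, which is odd, but 6 is even, not odd.

(⟸) This also fails: n = 7 is odd, but 5n + 11 = 46 is even, not odd.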